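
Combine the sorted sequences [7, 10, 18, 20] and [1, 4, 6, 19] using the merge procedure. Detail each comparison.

Merging process:

Compare 7 vs 1: take 1 from right. Merged: [1]
Compare 7 vs 4: take 4 from right. Merged: [1, 4]
Compare 7 vs 6: take 6 from right. Merged: [1, 4, 6]
Compare 7 vs 19: take 7 from left. Merged: [1, 4, 6, 7]
Compare 10 vs 19: take 10 from left. Merged: [1, 4, 6, 7, 10]
Compare 18 vs 19: take 18 from left. Merged: [1, 4, 6, 7, 10, 18]
Compare 20 vs 19: take 19 from right. Merged: [1, 4, 6, 7, 10, 18, 19]
Append remaining from left: [20]. Merged: [1, 4, 6, 7, 10, 18, 19, 20]

Final merged array: [1, 4, 6, 7, 10, 18, 19, 20]
Total comparisons: 7

The merged array is [1, 4, 6, 7, 10, 18, 19, 20], requiring 7 comparisons. The merge step runs in O(n) time where n is the total number of elements.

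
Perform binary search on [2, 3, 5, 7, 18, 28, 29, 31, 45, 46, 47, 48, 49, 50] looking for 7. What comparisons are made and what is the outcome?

Binary search for 7 in [2, 3, 5, 7, 18, 28, 29, 31, 45, 46, 47, 48, 49, 50]:

lo=0, hi=13, mid=6, arr[mid]=29 -> 29 > 7, search left half
lo=0, hi=5, mid=2, arr[mid]=5 -> 5 < 7, search right half
lo=3, hi=5, mid=4, arr[mid]=18 -> 18 > 7, search left half
lo=3, hi=3, mid=3, arr[mid]=7 -> Found target at index 3!

Binary search finds 7 at index 3 after 4 comparisons. The search repeatedly halves the search space by comparing with the middle element.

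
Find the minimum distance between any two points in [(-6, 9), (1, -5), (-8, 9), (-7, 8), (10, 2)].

Computing all pairwise distances among 5 points:

d((-6, 9), (1, -5)) = 15.6525
d((-6, 9), (-8, 9)) = 2.0
d((-6, 9), (-7, 8)) = 1.4142 <-- minimum
d((-6, 9), (10, 2)) = 17.4642
d((1, -5), (-8, 9)) = 16.6433
d((1, -5), (-7, 8)) = 15.2643
d((1, -5), (10, 2)) = 11.4018
d((-8, 9), (-7, 8)) = 1.4142 <-- minimum
d((-8, 9), (10, 2)) = 19.3132
d((-7, 8), (10, 2)) = 18.0278

Minimum distance: 1.4142 (tie among 2 pairs: (-6, 9) and (-7, 8); (-8, 9) and (-7, 8))

The minimum Euclidean distance is 1.4142. There is a tie: 2 pairs achieve this minimum — (-6, 9) and (-7, 8); (-8, 9) and (-7, 8). Any of these is a valid closest pair. For 5 points, brute-force pairwise comparison is shown above. For large n, the divide-and-conquer algorithm (sort by x, recurse on halves, check the dividing strip) achieves O(n log n).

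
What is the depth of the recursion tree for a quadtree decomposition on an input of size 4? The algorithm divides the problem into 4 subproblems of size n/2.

For divide and conquer with division factor 2:

Problem sizes at each level:
Level 0: 4
Level 1: 2
Level 2: 1

The root is level 0 and the size-1 base case is level 2 (the tree spans levels 0 through 2, i.e. 3 levels counting the root), so the depth is the number of divisions: log_2(4) = 2

The recursion tree depth is log_2(4) = 2. At each level, the problem size is divided by 2, so it takes 2 divisions to reduce to a base case of size 1. The algorithm makes 4 recursive calls at each level.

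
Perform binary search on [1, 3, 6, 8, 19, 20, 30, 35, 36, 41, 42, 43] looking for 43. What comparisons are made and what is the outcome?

Binary search for 43 in [1, 3, 6, 8, 19, 20, 30, 35, 36, 41, 42, 43]:

lo=0, hi=11, mid=5, arr[mid]=20 -> 20 < 43, search right half
lo=6, hi=11, mid=8, arr[mid]=36 -> 36 < 43, search right half
lo=9, hi=11, mid=10, arr[mid]=42 -> 42 < 43, search right half
lo=11, hi=11, mid=11, arr[mid]=43 -> Found target at index 11!

Binary search finds 43 at index 11 after 4 comparisons. The search repeatedly halves the search space by comparing with the middle element.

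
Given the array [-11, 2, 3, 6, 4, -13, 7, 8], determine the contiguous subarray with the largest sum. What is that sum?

Using Kadane's algorithm on [-11, 2, 3, 6, 4, -13, 7, 8]:

Scanning through the array:
Position 1 (value 2): max_ending_here = 2, max_so_far = 2
Position 2 (value 3): max_ending_here = 5, max_so_far = 5
Position 3 (value 6): max_ending_here = 11, max_so_far = 11
Position 4 (value 4): max_ending_here = 15, max_so_far = 15
Position 5 (value -13): max_ending_here = 2, max_so_far = 15
Position 6 (value 7): max_ending_here = 9, max_so_far = 15
Position 7 (value 8): max_ending_here = 17, max_so_far = 17

Maximum subarray: [2, 3, 6, 4, -13, 7, 8]
Maximum sum: 17

The maximum subarray is [2, 3, 6, 4, -13, 7, 8] with sum 17. This subarray runs from index 1 to index 7.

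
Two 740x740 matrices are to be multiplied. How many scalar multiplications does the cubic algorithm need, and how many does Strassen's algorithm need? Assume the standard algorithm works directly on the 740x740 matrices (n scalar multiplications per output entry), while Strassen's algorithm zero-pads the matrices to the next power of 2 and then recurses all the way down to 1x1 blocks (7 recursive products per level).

Matrix multiplication for 740x740 matrices:

Strassen's algorithm requires power-of-2 dimensions. Pad 740x740 to 1024x1024 (next power of 2).

Standard algorithm: 740^3 = 405224000 multiplications
Strassen's algorithm: 7^(log2(1024)) = 7^10 = 282475249 multiplications
Savings: 405224000 - 282475249 = 122748751 multiplications

Standard: 405224000 multiplications (740^3). Strassen: 282475249 multiplications (7^10, after padding to 1024x1024). Strassen reduces 8 recursive multiplications to 7 at each level.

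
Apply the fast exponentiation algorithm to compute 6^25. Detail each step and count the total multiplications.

Computing 6^25 by squaring (build up from 6^1; each line after the first costs one multiplication):

6^1 = 6
6^2 = (6^1)^2 = 6^2 = 36
6^3 = 6 * 6^2 = 6 * 36 = 216
6^6 = (6^3)^2 = 216^2 = 46656
6^12 = (6^6)^2 = 46656^2 = 2176782336
6^24 = (6^12)^2 = 2176782336^2 = 4738381338321616896
6^25 = 6 * 6^24 = 6 * 4738381338321616896 = 28430288029929701376

Result: 28430288029929701376
Multiplications needed: 6 (6 lines after 6^1)

6^25 = 28430288029929701376. Using exponentiation by squaring, this requires 6 multiplications. The key idea: if the exponent is even, square the half-power; if odd, multiply by the base once.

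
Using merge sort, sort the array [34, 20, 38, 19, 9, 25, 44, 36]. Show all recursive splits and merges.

Merge sort trace:

Split: [34, 20, 38, 19, 9, 25, 44, 36] -> [34, 20, 38, 19] and [9, 25, 44, 36]
  Split: [34, 20, 38, 19] -> [34, 20] and [38, 19]
    Split: [34, 20] -> [34] and [20]
    Merge: [34] + [20] -> [20, 34]
    Split: [38, 19] -> [38] and [19]
    Merge: [38] + [19] -> [19, 38]
  Merge: [20, 34] + [19, 38] -> [19, 20, 34, 38]
  Split: [9, 25, 44, 36] -> [9, 25] and [44, 36]
    Split: [9, 25] -> [9] and [25]
    Merge: [9] + [25] -> [9, 25]
    Split: [44, 36] -> [44] and [36]
    Merge: [44] + [36] -> [36, 44]
  Merge: [9, 25] + [36, 44] -> [9, 25, 36, 44]
Merge: [19, 20, 34, 38] + [9, 25, 36, 44] -> [9, 19, 20, 25, 34, 36, 38, 44]

Final sorted array: [9, 19, 20, 25, 34, 36, 38, 44]

The merge sort proceeds by recursively splitting the array and merging sorted halves.
After all merges, the sorted array is [9, 19, 20, 25, 34, 36, 38, 44].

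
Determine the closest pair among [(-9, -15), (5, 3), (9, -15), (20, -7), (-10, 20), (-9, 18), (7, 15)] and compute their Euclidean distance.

Computing all pairwise distances among 7 points:

d((-9, -15), (5, 3)) = 22.8035
d((-9, -15), (9, -15)) = 18.0
d((-9, -15), (20, -7)) = 30.0832
d((-9, -15), (-10, 20)) = 35.0143
d((-9, -15), (-9, 18)) = 33.0
d((-9, -15), (7, 15)) = 34.0
d((5, 3), (9, -15)) = 18.4391
d((5, 3), (20, -7)) = 18.0278
d((5, 3), (-10, 20)) = 22.6716
d((5, 3), (-9, 18)) = 20.5183
d((5, 3), (7, 15)) = 12.1655
d((9, -15), (20, -7)) = 13.6015
d((9, -15), (-10, 20)) = 39.8246
d((9, -15), (-9, 18)) = 37.5899
d((9, -15), (7, 15)) = 30.0666
d((20, -7), (-10, 20)) = 40.3609
d((20, -7), (-9, 18)) = 38.2884
d((20, -7), (7, 15)) = 25.5539
d((-10, 20), (-9, 18)) = 2.2361 <-- minimum
d((-10, 20), (7, 15)) = 17.72
d((-9, 18), (7, 15)) = 16.2788

Closest pair: (-10, 20) and (-9, 18) with distance 2.2361

The closest pair is (-10, 20) and (-9, 18) with Euclidean distance 2.2361. For 7 points, brute-force pairwise comparison is shown above. For large n, the divide-and-conquer algorithm (sort by x, recurse on halves, check the dividing strip) achieves O(n log n).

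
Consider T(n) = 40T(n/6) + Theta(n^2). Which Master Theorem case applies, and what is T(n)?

Master Theorem for T(n) = 40T(n/6) + O(n^2):

a = 40, b = 6, c = 2
log_b(a) = log_6(40) = 2.0588

Case 1: c = 2 < log_6(40) = 2.0588
T(n) = O(n^(log_6 40))

For T(n) = 40T(n/6) + O(n^2): log_6(40) = 2.0588. This is Case 1 of the Master Theorem (c < log_b(a), work dominated by leaves), giving O(n^(log_6 40)).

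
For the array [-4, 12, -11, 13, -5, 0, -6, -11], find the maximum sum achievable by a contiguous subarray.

Using Kadane's algorithm on [-4, 12, -11, 13, -5, 0, -6, -11]:

Scanning through the array:
Position 1 (value 12): max_ending_here = 12, max_so_far = 12
Position 2 (value -11): max_ending_here = 1, max_so_far = 12
Position 3 (value 13): max_ending_here = 14, max_so_far = 14
Position 4 (value -5): max_ending_here = 9, max_so_far = 14
Position 5 (value 0): max_ending_here = 9, max_so_far = 14
Position 6 (value -6): max_ending_here = 3, max_so_far = 14
Position 7 (value -11): max_ending_here = -8, max_so_far = 14

Maximum subarray: [12, -11, 13]
Maximum sum: 14

The maximum subarray is [12, -11, 13] with sum 14. This subarray runs from index 1 to index 3.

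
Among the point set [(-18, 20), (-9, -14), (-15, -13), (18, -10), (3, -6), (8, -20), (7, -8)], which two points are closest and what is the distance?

Computing all pairwise distances among 7 points:

d((-18, 20), (-9, -14)) = 35.171
d((-18, 20), (-15, -13)) = 33.1361
d((-18, 20), (18, -10)) = 46.8615
d((-18, 20), (3, -6)) = 33.4215
d((-18, 20), (8, -20)) = 47.7074
d((-18, 20), (7, -8)) = 37.5366
d((-9, -14), (-15, -13)) = 6.0828
d((-9, -14), (18, -10)) = 27.2947
d((-9, -14), (3, -6)) = 14.4222
d((-9, -14), (8, -20)) = 18.0278
d((-9, -14), (7, -8)) = 17.088
d((-15, -13), (18, -10)) = 33.1361
d((-15, -13), (3, -6)) = 19.3132
d((-15, -13), (8, -20)) = 24.0416
d((-15, -13), (7, -8)) = 22.561
d((18, -10), (3, -6)) = 15.5242
d((18, -10), (8, -20)) = 14.1421
d((18, -10), (7, -8)) = 11.1803
d((3, -6), (8, -20)) = 14.8661
d((3, -6), (7, -8)) = 4.4721 <-- minimum
d((8, -20), (7, -8)) = 12.0416

Closest pair: (3, -6) and (7, -8) with distance 4.4721

The closest pair is (3, -6) and (7, -8) with Euclidean distance 4.4721. For 7 points, brute-force pairwise comparison is shown above. For large n, the divide-and-conquer algorithm (sort by x, recurse on halves, check the dividing strip) achieves O(n log n).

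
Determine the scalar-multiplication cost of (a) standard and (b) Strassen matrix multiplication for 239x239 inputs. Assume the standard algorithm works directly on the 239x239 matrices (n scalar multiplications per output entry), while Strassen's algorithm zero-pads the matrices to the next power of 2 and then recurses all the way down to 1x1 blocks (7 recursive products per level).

Matrix multiplication for 239x239 matrices:

Strassen's algorithm requires power-of-2 dimensions. Pad 239x239 to 256x256 (next power of 2).

Standard algorithm: 239^3 = 13651919 multiplications
Strassen's algorithm: 7^(log2(256)) = 7^8 = 5764801 multiplications
Savings: 13651919 - 5764801 = 7887118 multiplications

Standard: 13651919 multiplications (239^3). Strassen: 5764801 multiplications (7^8, after padding to 256x256). Strassen reduces 8 recursive multiplications to 7 at each level.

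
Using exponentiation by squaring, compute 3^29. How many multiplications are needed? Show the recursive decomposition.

Computing 3^29 by squaring (build up from 3^1; each line after the first costs one multiplication):

3^1 = 3
3^2 = (3^1)^2 = 3^2 = 9
3^3 = 3 * 3^2 = 3 * 9 = 27
3^6 = (3^3)^2 = 27^2 = 729
3^7 = 3 * 3^6 = 3 * 729 = 2187
3^14 = (3^7)^2 = 2187^2 = 4782969
3^28 = (3^14)^2 = 4782969^2 = 22876792454961
3^29 = 3 * 3^28 = 3 * 22876792454961 = 68630377364883

Result: 68630377364883
Multiplications needed: 7 (7 lines after 3^1)

3^29 = 68630377364883. Using exponentiation by squaring, this requires 7 multiplications. The key idea: if the exponent is even, square the half-power; if odd, multiply by the base once.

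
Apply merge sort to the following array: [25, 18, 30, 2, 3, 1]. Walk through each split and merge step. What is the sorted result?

Merge sort trace:

Split: [25, 18, 30, 2, 3, 1] -> [25, 18, 30] and [2, 3, 1]
  Split: [25, 18, 30] -> [25] and [18, 30]
    Split: [18, 30] -> [18] and [30]
    Merge: [18] + [30] -> [18, 30]
  Merge: [25] + [18, 30] -> [18, 25, 30]
  Split: [2, 3, 1] -> [2] and [3, 1]
    Split: [3, 1] -> [3] and [1]
    Merge: [3] + [1] -> [1, 3]
  Merge: [2] + [1, 3] -> [1, 2, 3]
Merge: [18, 25, 30] + [1, 2, 3] -> [1, 2, 3, 18, 25, 30]

Final sorted array: [1, 2, 3, 18, 25, 30]

The merge sort proceeds by recursively splitting the array and merging sorted halves.
After all merges, the sorted array is [1, 2, 3, 18, 25, 30].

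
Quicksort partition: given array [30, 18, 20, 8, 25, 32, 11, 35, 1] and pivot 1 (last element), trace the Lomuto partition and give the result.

Lomuto partition with pivot = 1:

Initial array: [30, 18, 20, 8, 25, 32, 11, 35, 1]

arr[0]=30 > 1: no swap
arr[1]=18 > 1: no swap
arr[2]=20 > 1: no swap
arr[3]=8 > 1: no swap
arr[4]=25 > 1: no swap
arr[5]=32 > 1: no swap
arr[6]=11 > 1: no swap
arr[7]=35 > 1: no swap

Place pivot at position 0: [1, 18, 20, 8, 25, 32, 11, 35, 30]
Pivot position: 0

After partitioning with pivot 1, the array becomes [1, 18, 20, 8, 25, 32, 11, 35, 30]. The pivot is placed at index 0. All elements to the left of the pivot are <= 1, and all elements to the right are > 1.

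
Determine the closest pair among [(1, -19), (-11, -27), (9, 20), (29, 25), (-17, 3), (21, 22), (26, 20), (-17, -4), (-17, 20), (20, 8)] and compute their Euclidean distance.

Computing all pairwise distances among 10 points:

d((1, -19), (-11, -27)) = 14.4222
d((1, -19), (9, 20)) = 39.8121
d((1, -19), (29, 25)) = 52.1536
d((1, -19), (-17, 3)) = 28.4253
d((1, -19), (21, 22)) = 45.618
d((1, -19), (26, 20)) = 46.3249
d((1, -19), (-17, -4)) = 23.4307
d((1, -19), (-17, 20)) = 42.9535
d((1, -19), (20, 8)) = 33.0151
d((-11, -27), (9, 20)) = 51.0784
d((-11, -27), (29, 25)) = 65.6049
d((-11, -27), (-17, 3)) = 30.5941
d((-11, -27), (21, 22)) = 58.5235
d((-11, -27), (26, 20)) = 59.8164
d((-11, -27), (-17, -4)) = 23.7697
d((-11, -27), (-17, 20)) = 47.3814
d((-11, -27), (20, 8)) = 46.7547
d((9, 20), (29, 25)) = 20.6155
d((9, 20), (-17, 3)) = 31.0644
d((9, 20), (21, 22)) = 12.1655
d((9, 20), (26, 20)) = 17.0
d((9, 20), (-17, -4)) = 35.3836
d((9, 20), (-17, 20)) = 26.0
d((9, 20), (20, 8)) = 16.2788
d((29, 25), (-17, 3)) = 50.9902
d((29, 25), (21, 22)) = 8.544
d((29, 25), (26, 20)) = 5.831
d((29, 25), (-17, -4)) = 54.3783
d((29, 25), (-17, 20)) = 46.2709
d((29, 25), (20, 8)) = 19.2354
d((-17, 3), (21, 22)) = 42.4853
d((-17, 3), (26, 20)) = 46.2385
d((-17, 3), (-17, -4)) = 7.0
d((-17, 3), (-17, 20)) = 17.0
d((-17, 3), (20, 8)) = 37.3363
d((21, 22), (26, 20)) = 5.3852 <-- minimum
d((21, 22), (-17, -4)) = 46.0435
d((21, 22), (-17, 20)) = 38.0526
d((21, 22), (20, 8)) = 14.0357
d((26, 20), (-17, -4)) = 49.2443
d((26, 20), (-17, 20)) = 43.0
d((26, 20), (20, 8)) = 13.4164
d((-17, -4), (-17, 20)) = 24.0
d((-17, -4), (20, 8)) = 38.8973
d((-17, 20), (20, 8)) = 38.8973

Closest pair: (21, 22) and (26, 20) with distance 5.3852

The closest pair is (21, 22) and (26, 20) with Euclidean distance 5.3852. For 10 points, brute-force pairwise comparison is shown above. For large n, the divide-and-conquer algorithm (sort by x, recurse on halves, check the dividing strip) achieves O(n log n).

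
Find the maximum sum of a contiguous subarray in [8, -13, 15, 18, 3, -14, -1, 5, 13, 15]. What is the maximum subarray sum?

Using Kadane's algorithm on [8, -13, 15, 18, 3, -14, -1, 5, 13, 15]:

Scanning through the array:
Position 1 (value -13): max_ending_here = -5, max_so_far = 8
Position 2 (value 15): max_ending_here = 15, max_so_far = 15
Position 3 (value 18): max_ending_here = 33, max_so_far = 33
Position 4 (value 3): max_ending_here = 36, max_so_far = 36
Position 5 (value -14): max_ending_here = 22, max_so_far = 36
Position 6 (value -1): max_ending_here = 21, max_so_far = 36
Position 7 (value 5): max_ending_here = 26, max_so_far = 36
Position 8 (value 13): max_ending_here = 39, max_so_far = 39
Position 9 (value 15): max_ending_here = 54, max_so_far = 54

Maximum subarray: [15, 18, 3, -14, -1, 5, 13, 15]
Maximum sum: 54

The maximum subarray is [15, 18, 3, -14, -1, 5, 13, 15] with sum 54. This subarray runs from index 2 to index 9.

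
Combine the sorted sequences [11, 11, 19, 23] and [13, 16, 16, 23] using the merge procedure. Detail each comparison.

Merging process:

Compare 11 vs 13: take 11 from left. Merged: [11]
Compare 11 vs 13: take 11 from left. Merged: [11, 11]
Compare 19 vs 13: take 13 from right. Merged: [11, 11, 13]
Compare 19 vs 16: take 16 from right. Merged: [11, 11, 13, 16]
Compare 19 vs 16: take 16 from right. Merged: [11, 11, 13, 16, 16]
Compare 19 vs 23: take 19 from left. Merged: [11, 11, 13, 16, 16, 19]
Compare 23 vs 23: take 23 from left. Merged: [11, 11, 13, 16, 16, 19, 23]
Append remaining from right: [23]. Merged: [11, 11, 13, 16, 16, 19, 23, 23]

Final merged array: [11, 11, 13, 16, 16, 19, 23, 23]
Total comparisons: 7

The merged array is [11, 11, 13, 16, 16, 19, 23, 23], requiring 7 comparisons. The merge step runs in O(n) time where n is the total number of elements.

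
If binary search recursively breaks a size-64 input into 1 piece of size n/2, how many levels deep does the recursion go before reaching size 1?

For divide and conquer with division factor 2:

Problem sizes at each level:
Level 0: 64
Level 1: 32
Level 2: 16
Level 3: 8
Level 4: 4
Level 5: 2
Level 6: 1

The root is level 0 and the size-1 base case is level 6 (the tree spans levels 0 through 6, i.e. 7 levels counting the root), so the depth is the number of divisions: log_2(64) = 6

The recursion tree depth is log_2(64) = 6. At each level, the problem size is divided by 2, so it takes 6 divisions to reduce to a base case of size 1. The algorithm makes 1 recursive call at each level.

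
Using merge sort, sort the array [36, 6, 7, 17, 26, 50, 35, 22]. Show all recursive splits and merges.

Merge sort trace:

Split: [36, 6, 7, 17, 26, 50, 35, 22] -> [36, 6, 7, 17] and [26, 50, 35, 22]
  Split: [36, 6, 7, 17] -> [36, 6] and [7, 17]
    Split: [36, 6] -> [36] and [6]
    Merge: [36] + [6] -> [6, 36]
    Split: [7, 17] -> [7] and [17]
    Merge: [7] + [17] -> [7, 17]
  Merge: [6, 36] + [7, 17] -> [6, 7, 17, 36]
  Split: [26, 50, 35, 22] -> [26, 50] and [35, 22]
    Split: [26, 50] -> [26] and [50]
    Merge: [26] + [50] -> [26, 50]
    Split: [35, 22] -> [35] and [22]
    Merge: [35] + [22] -> [22, 35]
  Merge: [26, 50] + [22, 35] -> [22, 26, 35, 50]
Merge: [6, 7, 17, 36] + [22, 26, 35, 50] -> [6, 7, 17, 22, 26, 35, 36, 50]

Final sorted array: [6, 7, 17, 22, 26, 35, 36, 50]

The merge sort proceeds by recursively splitting the array and merging sorted halves.
After all merges, the sorted array is [6, 7, 17, 22, 26, 35, 36, 50].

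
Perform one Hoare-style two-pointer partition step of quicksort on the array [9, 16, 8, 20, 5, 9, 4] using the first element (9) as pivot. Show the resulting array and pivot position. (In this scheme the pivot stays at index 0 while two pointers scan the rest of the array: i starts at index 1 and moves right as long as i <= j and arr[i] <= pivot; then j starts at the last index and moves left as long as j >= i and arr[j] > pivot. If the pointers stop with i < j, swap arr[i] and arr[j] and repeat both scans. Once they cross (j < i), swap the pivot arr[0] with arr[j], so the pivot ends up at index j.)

Hoare-style two-pointer partition with pivot = 9:

Initial array: [9, 16, 8, 20, 5, 9, 4]

Pointers start at i = 1, j = 6.
i stops at index 1 (arr[1]=16 > 9), j stops at index 6 (arr[6]=4 <= 9): swap arr[1] and arr[6], array becomes [9, 4, 8, 20, 5, 9, 16]
i stops at index 3 (arr[3]=20 > 9), j stops at index 5 (arr[5]=9 <= 9): swap arr[3] and arr[5], array becomes [9, 4, 8, 9, 5, 20, 16]
i ends at 5, j ends at 4: the pointers have crossed (j < i), so scanning stops.

Swap pivot arr[0] with arr[4] to place pivot at position 4: [5, 4, 8, 9, 9, 20, 16]
Pivot position: 4

After partitioning with pivot 9, the array becomes [5, 4, 8, 9, 9, 20, 16]. The pivot is placed at index 4. All elements to the left of the pivot are <= 9, and all elements to the right are > 9.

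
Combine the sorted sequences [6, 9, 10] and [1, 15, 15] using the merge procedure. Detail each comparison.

Merging process:

Compare 6 vs 1: take 1 from right. Merged: [1]
Compare 6 vs 15: take 6 from left. Merged: [1, 6]
Compare 9 vs 15: take 9 from left. Merged: [1, 6, 9]
Compare 10 vs 15: take 10 from left. Merged: [1, 6, 9, 10]
Append remaining from right: [15, 15]. Merged: [1, 6, 9, 10, 15, 15]

Final merged array: [1, 6, 9, 10, 15, 15]
Total comparisons: 4

The merged array is [1, 6, 9, 10, 15, 15], requiring 4 comparisons. The merge step runs in O(n) time where n is the total number of elements.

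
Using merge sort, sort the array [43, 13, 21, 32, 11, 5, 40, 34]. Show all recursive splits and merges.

Merge sort trace:

Split: [43, 13, 21, 32, 11, 5, 40, 34] -> [43, 13, 21, 32] and [11, 5, 40, 34]
  Split: [43, 13, 21, 32] -> [43, 13] and [21, 32]
    Split: [43, 13] -> [43] and [13]
    Merge: [43] + [13] -> [13, 43]
    Split: [21, 32] -> [21] and [32]
    Merge: [21] + [32] -> [21, 32]
  Merge: [13, 43] + [21, 32] -> [13, 21, 32, 43]
  Split: [11, 5, 40, 34] -> [11, 5] and [40, 34]
    Split: [11, 5] -> [11] and [5]
    Merge: [11] + [5] -> [5, 11]
    Split: [40, 34] -> [40] and [34]
    Merge: [40] + [34] -> [34, 40]
  Merge: [5, 11] + [34, 40] -> [5, 11, 34, 40]
Merge: [13, 21, 32, 43] + [5, 11, 34, 40] -> [5, 11, 13, 21, 32, 34, 40, 43]

Final sorted array: [5, 11, 13, 21, 32, 34, 40, 43]

The merge sort proceeds by recursively splitting the array and merging sorted halves.
After all merges, the sorted array is [5, 11, 13, 21, 32, 34, 40, 43].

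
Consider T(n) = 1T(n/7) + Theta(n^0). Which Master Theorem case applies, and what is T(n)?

Master Theorem for T(n) = 1T(n/7) + O(n^0):

a = 1, b = 7, c = 0
log_b(a) = log_7(1) = 0.0000

Case 2: c = 0 = log_7(1) = 0.0000
T(n) = O(n^0 log n) = O(log n)

For T(n) = 1T(n/7) + O(n^0): log_7(1) = 0.0000. This is Case 2 of the Master Theorem (c = log_b(a), equal work at all levels), giving O(log n).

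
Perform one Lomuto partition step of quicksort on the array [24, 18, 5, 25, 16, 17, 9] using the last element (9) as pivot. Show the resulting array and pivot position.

Lomuto partition with pivot = 9:

Initial array: [24, 18, 5, 25, 16, 17, 9]

arr[0]=24 > 9: no swap
arr[1]=18 > 9: no swap
arr[2]=5 <= 9: swap with position 0, array becomes [5, 18, 24, 25, 16, 17, 9]
arr[3]=25 > 9: no swap
arr[4]=16 > 9: no swap
arr[5]=17 > 9: no swap

Place pivot at position 1: [5, 9, 24, 25, 16, 17, 18]
Pivot position: 1

After partitioning with pivot 9, the array becomes [5, 9, 24, 25, 16, 17, 18]. The pivot is placed at index 1. All elements to the left of the pivot are <= 9, and all elements to the right are > 9.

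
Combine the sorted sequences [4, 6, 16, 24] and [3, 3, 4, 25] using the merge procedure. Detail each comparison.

Merging process:

Compare 4 vs 3: take 3 from right. Merged: [3]
Compare 4 vs 3: take 3 from right. Merged: [3, 3]
Compare 4 vs 4: take 4 from left. Merged: [3, 3, 4]
Compare 6 vs 4: take 4 from right. Merged: [3, 3, 4, 4]
Compare 6 vs 25: take 6 from left. Merged: [3, 3, 4, 4, 6]
Compare 16 vs 25: take 16 from left. Merged: [3, 3, 4, 4, 6, 16]
Compare 24 vs 25: take 24 from left. Merged: [3, 3, 4, 4, 6, 16, 24]
Append remaining from right: [25]. Merged: [3, 3, 4, 4, 6, 16, 24, 25]

Final merged array: [3, 3, 4, 4, 6, 16, 24, 25]
Total comparisons: 7

The merged array is [3, 3, 4, 4, 6, 16, 24, 25], requiring 7 comparisons. The merge step runs in O(n) time where n is the total number of elements.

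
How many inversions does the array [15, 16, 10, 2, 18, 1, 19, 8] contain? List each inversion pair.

Finding inversions in [15, 16, 10, 2, 18, 1, 19, 8]:

(0, 2): arr[0]=15 > arr[2]=10
(0, 3): arr[0]=15 > arr[3]=2
(0, 5): arr[0]=15 > arr[5]=1
(0, 7): arr[0]=15 > arr[7]=8
(1, 2): arr[1]=16 > arr[2]=10
(1, 3): arr[1]=16 > arr[3]=2
(1, 5): arr[1]=16 > arr[5]=1
(1, 7): arr[1]=16 > arr[7]=8
(2, 3): arr[2]=10 > arr[3]=2
(2, 5): arr[2]=10 > arr[5]=1
(2, 7): arr[2]=10 > arr[7]=8
(3, 5): arr[3]=2 > arr[5]=1
(4, 5): arr[4]=18 > arr[5]=1
(4, 7): arr[4]=18 > arr[7]=8
(6, 7): arr[6]=19 > arr[7]=8

Total inversions: 15

The array has 15 inversion(s): (0,2), (0,3), (0,5), (0,7), (1,2), (1,3), (1,5), (1,7), (2,3), (2,5), (2,7), (3,5), (4,5), (4,7), (6,7). Each pair (i,j) satisfies i < j and arr[i] > arr[j].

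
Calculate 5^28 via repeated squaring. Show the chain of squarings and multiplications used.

Computing 5^28 by squaring (build up from 5^1; each line after the first costs one multiplication):

5^1 = 5
5^2 = (5^1)^2 = 5^2 = 25
5^3 = 5 * 5^2 = 5 * 25 = 125
5^6 = (5^3)^2 = 125^2 = 15625
5^7 = 5 * 5^6 = 5 * 15625 = 78125
5^14 = (5^7)^2 = 78125^2 = 6103515625
5^28 = (5^14)^2 = 6103515625^2 = 37252902984619140625

Result: 37252902984619140625
Multiplications needed: 6 (6 lines after 5^1)

5^28 = 37252902984619140625. Using exponentiation by squaring, this requires 6 multiplications. The key idea: if the exponent is even, square the half-power; if odd, multiply by the base once.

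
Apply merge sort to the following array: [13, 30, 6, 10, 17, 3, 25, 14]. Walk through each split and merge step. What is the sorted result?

Merge sort trace:

Split: [13, 30, 6, 10, 17, 3, 25, 14] -> [13, 30, 6, 10] and [17, 3, 25, 14]
  Split: [13, 30, 6, 10] -> [13, 30] and [6, 10]
    Split: [13, 30] -> [13] and [30]
    Merge: [13] + [30] -> [13, 30]
    Split: [6, 10] -> [6] and [10]
    Merge: [6] + [10] -> [6, 10]
  Merge: [13, 30] + [6, 10] -> [6, 10, 13, 30]
  Split: [17, 3, 25, 14] -> [17, 3] and [25, 14]
    Split: [17, 3] -> [17] and [3]
    Merge: [17] + [3] -> [3, 17]
    Split: [25, 14] -> [25] and [14]
    Merge: [25] + [14] -> [14, 25]
  Merge: [3, 17] + [14, 25] -> [3, 14, 17, 25]
Merge: [6, 10, 13, 30] + [3, 14, 17, 25] -> [3, 6, 10, 13, 14, 17, 25, 30]

Final sorted array: [3, 6, 10, 13, 14, 17, 25, 30]

The merge sort proceeds by recursively splitting the array and merging sorted halves.
After all merges, the sorted array is [3, 6, 10, 13, 14, 17, 25, 30].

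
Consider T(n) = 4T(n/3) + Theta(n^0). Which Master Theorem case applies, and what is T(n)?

Master Theorem for T(n) = 4T(n/3) + O(n^0):

a = 4, b = 3, c = 0
log_b(a) = log_3(4) = 1.2619

Case 1: c = 0 < log_3(4) = 1.2619
T(n) = O(n^(log_3 4))

For T(n) = 4T(n/3) + O(n^0): log_3(4) = 1.2619. This is Case 1 of the Master Theorem (c < log_b(a), work dominated by leaves), giving O(n^(log_3 4)).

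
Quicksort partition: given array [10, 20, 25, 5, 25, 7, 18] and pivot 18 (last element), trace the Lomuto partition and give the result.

Lomuto partition with pivot = 18:

Initial array: [10, 20, 25, 5, 25, 7, 18]

arr[0]=10 <= 18: swap with position 0, array becomes [10, 20, 25, 5, 25, 7, 18]
arr[1]=20 > 18: no swap
arr[2]=25 > 18: no swap
arr[3]=5 <= 18: swap with position 1, array becomes [10, 5, 25, 20, 25, 7, 18]
arr[4]=25 > 18: no swap
arr[5]=7 <= 18: swap with position 2, array becomes [10, 5, 7, 20, 25, 25, 18]

Place pivot at position 3: [10, 5, 7, 18, 25, 25, 20]
Pivot position: 3

After partitioning with pivot 18, the array becomes [10, 5, 7, 18, 25, 25, 20]. The pivot is placed at index 3. All elements to the left of the pivot are <= 18, and all elements to the right are > 18.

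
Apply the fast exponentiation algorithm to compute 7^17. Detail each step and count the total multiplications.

Computing 7^17 by squaring (build up from 7^1; each line after the first costs one multiplication):

7^1 = 7
7^2 = (7^1)^2 = 7^2 = 49
7^4 = (7^2)^2 = 49^2 = 2401
7^8 = (7^4)^2 = 2401^2 = 5764801
7^16 = (7^8)^2 = 5764801^2 = 33232930569601
7^17 = 7 * 7^16 = 7 * 33232930569601 = 232630513987207

Result: 232630513987207
Multiplications needed: 5 (5 lines after 7^1)

7^17 = 232630513987207. Using exponentiation by squaring, this requires 5 multiplications. The key idea: if the exponent is even, square the half-power; if odd, multiply by the base once.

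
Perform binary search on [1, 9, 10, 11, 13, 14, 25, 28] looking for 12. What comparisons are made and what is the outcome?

Binary search for 12 in [1, 9, 10, 11, 13, 14, 25, 28]:

lo=0, hi=7, mid=3, arr[mid]=11 -> 11 < 12, search right half
lo=4, hi=7, mid=5, arr[mid]=14 -> 14 > 12, search left half
lo=4, hi=4, mid=4, arr[mid]=13 -> 13 > 12, search left half
lo=4 > hi=3, target 12 not found

Binary search determines that 12 is not in the array after 3 comparisons. The search space was exhausted without finding the target.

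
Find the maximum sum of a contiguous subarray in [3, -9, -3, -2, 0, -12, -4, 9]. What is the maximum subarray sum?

Using Kadane's algorithm on [3, -9, -3, -2, 0, -12, -4, 9]:

Scanning through the array:
Position 1 (value -9): max_ending_here = -6, max_so_far = 3
Position 2 (value -3): max_ending_here = -3, max_so_far = 3
Position 3 (value -2): max_ending_here = -2, max_so_far = 3
Position 4 (value 0): max_ending_here = 0, max_so_far = 3
Position 5 (value -12): max_ending_here = -12, max_so_far = 3
Position 6 (value -4): max_ending_here = -4, max_so_far = 3
Position 7 (value 9): max_ending_here = 9, max_so_far = 9

Maximum subarray: [9]
Maximum sum: 9

The maximum subarray is [9] with sum 9. This subarray runs from index 7 to index 7.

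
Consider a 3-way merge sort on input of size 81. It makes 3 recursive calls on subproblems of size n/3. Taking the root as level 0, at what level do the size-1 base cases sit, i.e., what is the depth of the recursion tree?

For divide and conquer with division factor 3:

Problem sizes at each level:
Level 0: 81
Level 1: 27
Level 2: 9
Level 3: 3
Level 4: 1

The root is level 0 and the size-1 base case is level 4 (the tree spans levels 0 through 4, i.e. 5 levels counting the root), so the depth is the number of divisions: log_3(81) = 4

The recursion tree depth is log_3(81) = 4. At each level, the problem size is divided by 3, so it takes 4 divisions to reduce to a base case of size 1. The algorithm makes 3 recursive calls at each level.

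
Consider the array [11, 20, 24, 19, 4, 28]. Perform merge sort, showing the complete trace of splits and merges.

Merge sort trace:

Split: [11, 20, 24, 19, 4, 28] -> [11, 20, 24] and [19, 4, 28]
  Split: [11, 20, 24] -> [11] and [20, 24]
    Split: [20, 24] -> [20] and [24]
    Merge: [20] + [24] -> [20, 24]
  Merge: [11] + [20, 24] -> [11, 20, 24]
  Split: [19, 4, 28] -> [19] and [4, 28]
    Split: [4, 28] -> [4] and [28]
    Merge: [4] + [28] -> [4, 28]
  Merge: [19] + [4, 28] -> [4, 19, 28]
Merge: [11, 20, 24] + [4, 19, 28] -> [4, 11, 19, 20, 24, 28]

Final sorted array: [4, 11, 19, 20, 24, 28]

The merge sort proceeds by recursively splitting the array and merging sorted halves.
After all merges, the sorted array is [4, 11, 19, 20, 24, 28].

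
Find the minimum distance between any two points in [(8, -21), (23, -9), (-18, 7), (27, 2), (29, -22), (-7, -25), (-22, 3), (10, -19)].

Computing all pairwise distances among 8 points:

d((8, -21), (23, -9)) = 19.2094
d((8, -21), (-18, 7)) = 38.2099
d((8, -21), (27, 2)) = 29.8329
d((8, -21), (29, -22)) = 21.0238
d((8, -21), (-7, -25)) = 15.5242
d((8, -21), (-22, 3)) = 38.4187
d((8, -21), (10, -19)) = 2.8284 <-- minimum
d((23, -9), (-18, 7)) = 44.0114
d((23, -9), (27, 2)) = 11.7047
d((23, -9), (29, -22)) = 14.3178
d((23, -9), (-7, -25)) = 34.0
d((23, -9), (-22, 3)) = 46.5725
d((23, -9), (10, -19)) = 16.4012
d((-18, 7), (27, 2)) = 45.2769
d((-18, 7), (29, -22)) = 55.2268
d((-18, 7), (-7, -25)) = 33.8378
d((-18, 7), (-22, 3)) = 5.6569
d((-18, 7), (10, -19)) = 38.2099
d((27, 2), (29, -22)) = 24.0832
d((27, 2), (-7, -25)) = 43.4166
d((27, 2), (-22, 3)) = 49.0102
d((27, 2), (10, -19)) = 27.0185
d((29, -22), (-7, -25)) = 36.1248
d((29, -22), (-22, 3)) = 56.7979
d((29, -22), (10, -19)) = 19.2354
d((-7, -25), (-22, 3)) = 31.7648
d((-7, -25), (10, -19)) = 18.0278
d((-22, 3), (10, -19)) = 38.833

Closest pair: (8, -21) and (10, -19) with distance 2.8284

The closest pair is (8, -21) and (10, -19) with Euclidean distance 2.8284. For 8 points, brute-force pairwise comparison is shown above. For large n, the divide-and-conquer algorithm (sort by x, recurse on halves, check the dividing strip) achieves O(n log n).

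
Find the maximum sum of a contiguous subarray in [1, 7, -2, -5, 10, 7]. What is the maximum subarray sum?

Using Kadane's algorithm on [1, 7, -2, -5, 10, 7]:

Scanning through the array:
Position 1 (value 7): max_ending_here = 8, max_so_far = 8
Position 2 (value -2): max_ending_here = 6, max_so_far = 8
Position 3 (value -5): max_ending_here = 1, max_so_far = 8
Position 4 (value 10): max_ending_here = 11, max_so_far = 11
Position 5 (value 7): max_ending_here = 18, max_so_far = 18

Maximum subarray: [1, 7, -2, -5, 10, 7]
Maximum sum: 18

The maximum subarray is [1, 7, -2, -5, 10, 7] with sum 18. This subarray runs from index 0 to index 5.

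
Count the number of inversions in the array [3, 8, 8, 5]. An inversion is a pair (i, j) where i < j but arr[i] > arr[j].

Finding inversions in [3, 8, 8, 5]:

(1, 3): arr[1]=8 > arr[3]=5
(2, 3): arr[2]=8 > arr[3]=5

Total inversions: 2

The array has 2 inversion(s): (1,3), (2,3). Each pair (i,j) satisfies i < j and arr[i] > arr[j].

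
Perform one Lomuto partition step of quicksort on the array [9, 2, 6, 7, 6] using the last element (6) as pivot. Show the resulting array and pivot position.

Lomuto partition with pivot = 6:

Initial array: [9, 2, 6, 7, 6]

arr[0]=9 > 6: no swap
arr[1]=2 <= 6: swap with position 0, array becomes [2, 9, 6, 7, 6]
arr[2]=6 <= 6: swap with position 1, array becomes [2, 6, 9, 7, 6]
arr[3]=7 > 6: no swap

Place pivot at position 2: [2, 6, 6, 7, 9]
Pivot position: 2

After partitioning with pivot 6, the array becomes [2, 6, 6, 7, 9]. The pivot is placed at index 2. All elements to the left of the pivot are <= 6, and all elements to the right are > 6.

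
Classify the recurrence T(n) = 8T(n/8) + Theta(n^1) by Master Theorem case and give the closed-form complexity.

Master Theorem for T(n) = 8T(n/8) + O(n^1):

a = 8, b = 8, c = 1
log_b(a) = log_8(8) = 1.0000

Case 2: c = 1 = log_8(8) = 1.0000
T(n) = O(n^1 log n) = O(n log n)

For T(n) = 8T(n/8) + O(n^1): log_8(8) = 1.0000. This is Case 2 of the Master Theorem (c = log_b(a), equal work at all levels), giving O(n log n).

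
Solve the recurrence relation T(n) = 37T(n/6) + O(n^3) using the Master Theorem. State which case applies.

Master Theorem for T(n) = 37T(n/6) + O(n^3):

a = 37, b = 6, c = 3
log_b(a) = log_6(37) = 2.0153

Case 3: c = 3 > log_6(37) = 2.0153
T(n) = O(n^3) = O(n^3)

For T(n) = 37T(n/6) + O(n^3): log_6(37) = 2.0153. This is Case 3 of the Master Theorem (c > log_b(a), work dominated by root), giving O(n^3).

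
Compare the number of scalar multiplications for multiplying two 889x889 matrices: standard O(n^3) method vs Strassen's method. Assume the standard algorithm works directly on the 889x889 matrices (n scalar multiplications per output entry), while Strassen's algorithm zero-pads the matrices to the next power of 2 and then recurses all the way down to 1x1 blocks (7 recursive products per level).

Matrix multiplication for 889x889 matrices:

Strassen's algorithm requires power-of-2 dimensions. Pad 889x889 to 1024x1024 (next power of 2).

Standard algorithm: 889^3 = 702595369 multiplications
Strassen's algorithm: 7^(log2(1024)) = 7^10 = 282475249 multiplications
Savings: 702595369 - 282475249 = 420120120 multiplications

Standard: 702595369 multiplications (889^3). Strassen: 282475249 multiplications (7^10, after padding to 1024x1024). Strassen reduces 8 recursive multiplications to 7 at each level.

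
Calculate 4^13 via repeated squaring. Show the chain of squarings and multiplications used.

Computing 4^13 by squaring (build up from 4^1; each line after the first costs one multiplication):

4^1 = 4
4^2 = (4^1)^2 = 4^2 = 16
4^3 = 4 * 4^2 = 4 * 16 = 64
4^6 = (4^3)^2 = 64^2 = 4096
4^12 = (4^6)^2 = 4096^2 = 16777216
4^13 = 4 * 4^12 = 4 * 16777216 = 67108864

Result: 67108864
Multiplications needed: 5 (5 lines after 4^1)

4^13 = 67108864. Using exponentiation by squaring, this requires 5 multiplications. The key idea: if the exponent is even, square the half-power; if odd, multiply by the base once.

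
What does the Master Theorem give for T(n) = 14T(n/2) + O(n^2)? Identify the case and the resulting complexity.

Master Theorem for T(n) = 14T(n/2) + O(n^2):

a = 14, b = 2, c = 2
log_b(a) = log_2(14) = 3.8074

Case 1: c = 2 < log_2(14) = 3.8074
T(n) = O(n^(log_2 14))

For T(n) = 14T(n/2) + O(n^2): log_2(14) = 3.8074. This is Case 1 of the Master Theorem (c < log_b(a), work dominated by leaves), giving O(n^(log_2 14)).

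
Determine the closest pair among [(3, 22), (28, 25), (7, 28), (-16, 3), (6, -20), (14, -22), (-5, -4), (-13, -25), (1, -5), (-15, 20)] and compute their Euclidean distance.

Computing all pairwise distances among 10 points:

d((3, 22), (28, 25)) = 25.1794
d((3, 22), (7, 28)) = 7.2111
d((3, 22), (-16, 3)) = 26.8701
d((3, 22), (6, -20)) = 42.107
d((3, 22), (14, -22)) = 45.3542
d((3, 22), (-5, -4)) = 27.2029
d((3, 22), (-13, -25)) = 49.6488
d((3, 22), (1, -5)) = 27.074
d((3, 22), (-15, 20)) = 18.1108
d((28, 25), (7, 28)) = 21.2132
d((28, 25), (-16, 3)) = 49.1935
d((28, 25), (6, -20)) = 50.0899
d((28, 25), (14, -22)) = 49.0408
d((28, 25), (-5, -4)) = 43.9318
d((28, 25), (-13, -25)) = 64.6607
d((28, 25), (1, -5)) = 40.3609
d((28, 25), (-15, 20)) = 43.2897
d((7, 28), (-16, 3)) = 33.9706
d((7, 28), (6, -20)) = 48.0104
d((7, 28), (14, -22)) = 50.4876
d((7, 28), (-5, -4)) = 34.176
d((7, 28), (-13, -25)) = 56.648
d((7, 28), (1, -5)) = 33.541
d((7, 28), (-15, 20)) = 23.4094
d((-16, 3), (6, -20)) = 31.8277
d((-16, 3), (14, -22)) = 39.0512
d((-16, 3), (-5, -4)) = 13.0384
d((-16, 3), (-13, -25)) = 28.1603
d((-16, 3), (1, -5)) = 18.7883
d((-16, 3), (-15, 20)) = 17.0294
d((6, -20), (14, -22)) = 8.2462
d((6, -20), (-5, -4)) = 19.4165
d((6, -20), (-13, -25)) = 19.6469
d((6, -20), (1, -5)) = 15.8114
d((6, -20), (-15, 20)) = 45.1774
d((14, -22), (-5, -4)) = 26.1725
d((14, -22), (-13, -25)) = 27.1662
d((14, -22), (1, -5)) = 21.4009
d((14, -22), (-15, 20)) = 51.0392
d((-5, -4), (-13, -25)) = 22.4722
d((-5, -4), (1, -5)) = 6.0828 <-- minimum
d((-5, -4), (-15, 20)) = 26.0
d((-13, -25), (1, -5)) = 24.4131
d((-13, -25), (-15, 20)) = 45.0444
d((1, -5), (-15, 20)) = 29.6816

Closest pair: (-5, -4) and (1, -5) with distance 6.0828

The closest pair is (-5, -4) and (1, -5) with Euclidean distance 6.0828. For 10 points, brute-force pairwise comparison is shown above. For large n, the divide-and-conquer algorithm (sort by x, recurse on halves, check the dividing strip) achieves O(n log n).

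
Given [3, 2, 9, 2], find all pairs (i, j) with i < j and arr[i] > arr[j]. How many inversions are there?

Finding inversions in [3, 2, 9, 2]:

(0, 1): arr[0]=3 > arr[1]=2
(0, 3): arr[0]=3 > arr[3]=2
(2, 3): arr[2]=9 > arr[3]=2

Total inversions: 3

The array has 3 inversion(s): (0,1), (0,3), (2,3). Each pair (i,j) satisfies i < j and arr[i] > arr[j].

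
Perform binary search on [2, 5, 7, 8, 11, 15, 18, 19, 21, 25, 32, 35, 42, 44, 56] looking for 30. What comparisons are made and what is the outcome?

Binary search for 30 in [2, 5, 7, 8, 11, 15, 18, 19, 21, 25, 32, 35, 42, 44, 56]:

lo=0, hi=14, mid=7, arr[mid]=19 -> 19 < 30, search right half
lo=8, hi=14, mid=11, arr[mid]=35 -> 35 > 30, search left half
lo=8, hi=10, mid=9, arr[mid]=25 -> 25 < 30, search right half
lo=10, hi=10, mid=10, arr[mid]=32 -> 32 > 30, search left half
lo=10 > hi=9, target 30 not found

Binary search determines that 30 is not in the array after 4 comparisons. The search space was exhausted without finding the target.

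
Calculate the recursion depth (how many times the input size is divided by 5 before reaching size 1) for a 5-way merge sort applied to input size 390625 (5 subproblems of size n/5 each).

For divide and conquer with division factor 5:

Problem sizes at each level:
Level 0: 390625
Level 1: 78125
Level 2: 15625
Level 3: 3125
Level 4: 625
Level 5: 125
Level 6: 25
Level 7: 5
Level 8: 1

The root is level 0 and the size-1 base case is level 8 (the tree spans levels 0 through 8, i.e. 9 levels counting the root), so the depth is the number of divisions: log_5(390625) = 8

The recursion tree depth is log_5(390625) = 8. At each level, the problem size is divided by 5, so it takes 8 divisions to reduce to a base case of size 1. The algorithm makes 5 recursive calls at each level.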